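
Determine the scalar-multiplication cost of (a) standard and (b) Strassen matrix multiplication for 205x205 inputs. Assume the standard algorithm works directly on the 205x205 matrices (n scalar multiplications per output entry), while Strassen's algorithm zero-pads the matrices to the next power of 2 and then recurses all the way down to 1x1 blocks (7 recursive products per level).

Matrix multiplication for 205x205 matrices:

Strassen's algorithm requires power-of-2 dimensions. Pad 205x205 to 256x256 (next power of 2).

Standard algorithm: 205^3 = 8615125 multiplications
Strassen's algorithm: 7^(log2(256)) = 7^8 = 5764801 multiplications
Savings: 8615125 - 5764801 = 2850324 multiplications

Standard: 8615125 multiplications (205^3). Strassen: 5764801 multiplications (7^8, after padding to 256x256). Strassen reduces 8 recursive multiplications to 7 at each level.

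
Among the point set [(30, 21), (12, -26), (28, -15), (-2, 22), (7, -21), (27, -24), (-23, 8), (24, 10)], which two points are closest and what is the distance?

Computing all pairwise distances among 8 points:

d((30, 21), (12, -26)) = 50.3289
d((30, 21), (28, -15)) = 36.0555
d((30, 21), (-2, 22)) = 32.0156
d((30, 21), (7, -21)) = 47.8853
d((30, 21), (27, -24)) = 45.0999
d((30, 21), (-23, 8)) = 54.5711
d((30, 21), (24, 10)) = 12.53
d((12, -26), (28, -15)) = 19.4165
d((12, -26), (-2, 22)) = 50.0
d((12, -26), (7, -21)) = 7.0711 <-- minimum
d((12, -26), (27, -24)) = 15.1327
d((12, -26), (-23, 8)) = 48.7955
d((12, -26), (24, 10)) = 37.9473
d((28, -15), (-2, 22)) = 47.634
d((28, -15), (7, -21)) = 21.8403
d((28, -15), (27, -24)) = 9.0554
d((28, -15), (-23, 8)) = 55.9464
d((28, -15), (24, 10)) = 25.318
d((-2, 22), (7, -21)) = 43.9318
d((-2, 22), (27, -24)) = 54.3783
d((-2, 22), (-23, 8)) = 25.2389
d((-2, 22), (24, 10)) = 28.6356
d((7, -21), (27, -24)) = 20.2237
d((7, -21), (-23, 8)) = 41.7253
d((7, -21), (24, 10)) = 35.3553
d((27, -24), (-23, 8)) = 59.3633
d((27, -24), (24, 10)) = 34.1321
d((-23, 8), (24, 10)) = 47.0425

Closest pair: (12, -26) and (7, -21) with distance 7.0711

The closest pair is (12, -26) and (7, -21) with Euclidean distance 7.0711. For 8 points, brute-force pairwise comparison is shown above. For large n, the divide-and-conquer algorithm (sort by x, recurse on halves, check the dividing strip) achieves O(n log n).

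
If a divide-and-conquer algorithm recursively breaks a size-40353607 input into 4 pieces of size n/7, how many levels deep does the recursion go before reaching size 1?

For divide and conquer with division factor 7:

Problem sizes at each level:
Level 0: 40353607
Level 1: 5764801
Level 2: 823543
Level 3: 117649
Level 4: 16807
Level 5: 2401
Level 6: 343
Level 7: 49
Level 8: 7
Level 9: 1

The root is level 0 and the size-1 base case is level 9 (the tree spans levels 0 through 9, i.e. 10 levels counting the root), so the depth is the number of divisions: log_7(40353607) = 9

The recursion tree depth is log_7(40353607) = 9. At each level, the problem size is divided by 7, so it takes 9 divisions to reduce to a base case of size 1. The algorithm makes 4 recursive calls at each level.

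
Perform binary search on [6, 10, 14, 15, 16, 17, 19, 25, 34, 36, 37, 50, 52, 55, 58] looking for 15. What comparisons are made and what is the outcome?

Binary search for 15 in [6, 10, 14, 15, 16, 17, 19, 25, 34, 36, 37, 50, 52, 55, 58]:

lo=0, hi=14, mid=7, arr[mid]=25 -> 25 > 15, search left half
lo=0, hi=6, mid=3, arr[mid]=15 -> Found target at index 3!

Binary search finds 15 at index 3 after 2 comparisons. The search repeatedly halves the search space by comparing with the middle element.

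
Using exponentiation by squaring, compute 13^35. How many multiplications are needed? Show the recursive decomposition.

Computing 13^35 by squaring (build up from 13^1; each line after the first costs one multiplication):

13^1 = 13
13^2 = (13^1)^2 = 13^2 = 169
13^4 = (13^2)^2 = 169^2 = 28561
13^8 = (13^4)^2 = 28561^2 = 815730721
13^16 = (13^8)^2 = 815730721^2 = 665416609183179841
13^17 = 13 * 13^16 = 13 * 665416609183179841 = 8650415919381337933
13^34 = (13^17)^2 = 8650415919381337933^2 = 74829695578286078013428929473144712489
13^35 = 13 * 13^34 = 13 * 74829695578286078013428929473144712489 = 972786042517719014174576083150881262357

Result: 972786042517719014174576083150881262357
Multiplications needed: 7 (7 lines after 13^1)

13^35 = 972786042517719014174576083150881262357. Using exponentiation by squaring, this requires 7 multiplications. The key idea: if the exponent is even, square the half-power; if odd, multiply by the base once.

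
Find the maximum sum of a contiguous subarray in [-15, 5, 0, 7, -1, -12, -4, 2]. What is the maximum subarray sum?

Using Kadane's algorithm on [-15, 5, 0, 7, -1, -12, -4, 2]:

Scanning through the array:
Position 1 (value 5): max_ending_here = 5, max_so_far = 5
Position 2 (value 0): max_ending_here = 5, max_so_far = 5
Position 3 (value 7): max_ending_here = 12, max_so_far = 12
Position 4 (value -1): max_ending_here = 11, max_so_far = 12
Position 5 (value -12): max_ending_here = -1, max_so_far = 12
Position 6 (value -4): max_ending_here = -4, max_so_far = 12
Position 7 (value 2): max_ending_here = 2, max_so_far = 12

Maximum subarray: [5, 0, 7]
Maximum sum: 12

The maximum subarray is [5, 0, 7] with sum 12. This subarray runs from index 1 to index 3.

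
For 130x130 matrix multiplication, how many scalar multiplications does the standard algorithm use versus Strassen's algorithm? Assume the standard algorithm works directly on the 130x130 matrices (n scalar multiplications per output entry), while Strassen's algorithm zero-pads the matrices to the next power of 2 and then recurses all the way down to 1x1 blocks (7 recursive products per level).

Matrix multiplication for 130x130 matrices:

Strassen's algorithm requires power-of-2 dimensions. Pad 130x130 to 256x256 (next power of 2).

Standard algorithm: 130^3 = 2197000 multiplications
Strassen's algorithm: 7^(log2(256)) = 7^8 = 5764801 multiplications
Difference: 2197000 - 5764801 = -3567801 (Strassen uses MORE here due to padding overhead — for small or just-over-power-of-2 n, padding can outweigh the per-level savings)

Standard: 2197000 multiplications (130^3). Strassen: 5764801 multiplications (7^8, after padding to 256x256). Strassen reduces 8 recursive multiplications to 7 at each level.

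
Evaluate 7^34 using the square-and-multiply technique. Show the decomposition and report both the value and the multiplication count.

Computing 7^34 by squaring (build up from 7^1; each line after the first costs one multiplication):

7^1 = 7
7^2 = (7^1)^2 = 7^2 = 49
7^4 = (7^2)^2 = 49^2 = 2401
7^8 = (7^4)^2 = 2401^2 = 5764801
7^16 = (7^8)^2 = 5764801^2 = 33232930569601
7^17 = 7 * 7^16 = 7 * 33232930569601 = 232630513987207
7^34 = (7^17)^2 = 232630513987207^2 = 54116956037952111668959660849

Result: 54116956037952111668959660849
Multiplications needed: 6 (6 lines after 7^1)

7^34 = 54116956037952111668959660849. Using exponentiation by squaring, this requires 6 multiplications. The key idea: if the exponent is even, square the half-power; if odd, multiply by the base once.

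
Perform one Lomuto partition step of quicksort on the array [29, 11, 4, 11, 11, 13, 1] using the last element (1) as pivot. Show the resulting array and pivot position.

Lomuto partition with pivot = 1:

Initial array: [29, 11, 4, 11, 11, 13, 1]

arr[0]=29 > 1: no swap
arr[1]=11 > 1: no swap
arr[2]=4 > 1: no swap
arr[3]=11 > 1: no swap
arr[4]=11 > 1: no swap
arr[5]=13 > 1: no swap

Place pivot at position 0: [1, 11, 4, 11, 11, 13, 29]
Pivot position: 0

After partitioning with pivot 1, the array becomes [1, 11, 4, 11, 11, 13, 29]. The pivot is placed at index 0. All elements to the left of the pivot are <= 1, and all elements to the right are > 1.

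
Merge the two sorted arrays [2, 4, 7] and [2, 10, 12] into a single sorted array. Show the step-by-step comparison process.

Merging process:

Compare 2 vs 2: take 2 from left. Merged: [2]
Compare 4 vs 2: take 2 from right. Merged: [2, 2]
Compare 4 vs 10: take 4 from left. Merged: [2, 2, 4]
Compare 7 vs 10: take 7 from left. Merged: [2, 2, 4, 7]
Append remaining from right: [10, 12]. Merged: [2, 2, 4, 7, 10, 12]

Final merged array: [2, 2, 4, 7, 10, 12]
Total comparisons: 4

The merged array is [2, 2, 4, 7, 10, 12], requiring 4 comparisons. The merge step runs in O(n) time where n is the total number of elements.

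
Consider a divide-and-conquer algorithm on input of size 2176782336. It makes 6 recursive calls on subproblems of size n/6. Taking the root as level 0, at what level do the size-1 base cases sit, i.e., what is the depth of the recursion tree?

For divide and conquer with division factor 6:

Problem sizes at each level:
Level 0: 2176782336
Level 1: 362797056
Level 2: 60466176
Level 3: 10077696
Level 4: 1679616
Level 5: 279936
Level 6: 46656
Level 7: 7776
Level 8: 1296
Level 9: 216
Level 10: 36
Level 11: 6
Level 12: 1

The root is level 0 and the size-1 base case is level 12 (the tree spans levels 0 through 12, i.e. 13 levels counting the root), so the depth is the number of divisions: log_6(2176782336) = 12

The recursion tree depth is log_6(2176782336) = 12. At each level, the problem size is divided by 6, so it takes 12 divisions to reduce to a base case of size 1. The algorithm makes 6 recursive calls at each level.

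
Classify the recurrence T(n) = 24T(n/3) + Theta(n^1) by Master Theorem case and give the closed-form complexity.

Master Theorem for T(n) = 24T(n/3) + O(n^1):

a = 24, b = 3, c = 1
log_b(a) = log_3(24) = 2.8928

Case 1: c = 1 < log_3(24) = 2.8928
T(n) = O(n^(log_3 24))

For T(n) = 24T(n/3) + O(n^1): log_3(24) = 2.8928. This is Case 1 of the Master Theorem (c < log_b(a), work dominated by leaves), giving O(n^(log_3 24)).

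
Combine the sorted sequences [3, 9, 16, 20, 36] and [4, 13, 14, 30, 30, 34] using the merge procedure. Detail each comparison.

Merging process:

Compare 3 vs 4: take 3 from left. Merged: [3]
Compare 9 vs 4: take 4 from right. Merged: [3, 4]
Compare 9 vs 13: take 9 from left. Merged: [3, 4, 9]
Compare 16 vs 13: take 13 from right. Merged: [3, 4, 9, 13]
Compare 16 vs 14: take 14 from right. Merged: [3, 4, 9, 13, 14]
Compare 16 vs 30: take 16 from left. Merged: [3, 4, 9, 13, 14, 16]
Compare 20 vs 30: take 20 from left. Merged: [3, 4, 9, 13, 14, 16, 20]
Compare 36 vs 30: take 30 from right. Merged: [3, 4, 9, 13, 14, 16, 20, 30]
Compare 36 vs 30: take 30 from right. Merged: [3, 4, 9, 13, 14, 16, 20, 30, 30]
Compare 36 vs 34: take 34 from right. Merged: [3, 4, 9, 13, 14, 16, 20, 30, 30, 34]
Append remaining from left: [36]. Merged: [3, 4, 9, 13, 14, 16, 20, 30, 30, 34, 36]

Final merged array: [3, 4, 9, 13, 14, 16, 20, 30, 30, 34, 36]
Total comparisons: 10

The merged array is [3, 4, 9, 13, 14, 16, 20, 30, 30, 34, 36], requiring 10 comparisons. The merge step runs in O(n) time where n is the total number of elements.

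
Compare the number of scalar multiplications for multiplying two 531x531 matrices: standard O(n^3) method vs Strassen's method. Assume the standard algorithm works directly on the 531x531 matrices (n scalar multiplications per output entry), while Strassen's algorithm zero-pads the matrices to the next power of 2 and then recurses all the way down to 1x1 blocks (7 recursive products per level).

Matrix multiplication for 531x531 matrices:

Strassen's algorithm requires power-of-2 dimensions. Pad 531x531 to 1024x1024 (next power of 2).

Standard algorithm: 531^3 = 149721291 multiplications
Strassen's algorithm: 7^(log2(1024)) = 7^10 = 282475249 multiplications
Difference: 149721291 - 282475249 = -132753958 (Strassen uses MORE here due to padding overhead — for small or just-over-power-of-2 n, padding can outweigh the per-level savings)

Standard: 149721291 multiplications (531^3). Strassen: 282475249 multiplications (7^10, after padding to 1024x1024). Strassen reduces 8 recursive multiplications to 7 at each level.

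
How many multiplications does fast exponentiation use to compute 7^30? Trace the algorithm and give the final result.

Computing 7^30 by squaring (build up from 7^1; each line after the first costs one multiplication):

7^1 = 7
7^2 = (7^1)^2 = 7^2 = 49
7^3 = 7 * 7^2 = 7 * 49 = 343
7^6 = (7^3)^2 = 343^2 = 117649
7^7 = 7 * 7^6 = 7 * 117649 = 823543
7^14 = (7^7)^2 = 823543^2 = 678223072849
7^15 = 7 * 7^14 = 7 * 678223072849 = 4747561509943
7^30 = (7^15)^2 = 4747561509943^2 = 22539340290692258087863249

Result: 22539340290692258087863249
Multiplications needed: 7 (7 lines after 7^1)

7^30 = 22539340290692258087863249. Using exponentiation by squaring, this requires 7 multiplications. The key idea: if the exponent is even, square the half-power; if odd, multiply by the base once.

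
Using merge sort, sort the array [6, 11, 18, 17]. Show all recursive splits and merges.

Merge sort trace:

Split: [6, 11, 18, 17] -> [6, 11] and [18, 17]
  Split: [6, 11] -> [6] and [11]
  Merge: [6] + [11] -> [6, 11]
  Split: [18, 17] -> [18] and [17]
  Merge: [18] + [17] -> [17, 18]
Merge: [6, 11] + [17, 18] -> [6, 11, 17, 18]

Final sorted array: [6, 11, 17, 18]

The merge sort proceeds by recursively splitting the array and merging sorted halves.
After all merges, the sorted array is [6, 11, 17, 18].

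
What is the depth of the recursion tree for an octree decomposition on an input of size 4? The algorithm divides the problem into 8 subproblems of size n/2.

For divide and conquer with division factor 2:

Problem sizes at each level:
Level 0: 4
Level 1: 2
Level 2: 1

The root is level 0 and the size-1 base case is level 2 (the tree spans levels 0 through 2, i.e. 3 levels counting the root), so the depth is the number of divisions: log_2(4) = 2

The recursion tree depth is log_2(4) = 2. At each level, the problem size is divided by 2, so it takes 2 divisions to reduce to a base case of size 1. The algorithm makes 8 recursive calls at each level.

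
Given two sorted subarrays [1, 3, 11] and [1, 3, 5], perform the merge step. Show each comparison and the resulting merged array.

Merging process:

Compare 1 vs 1: take 1 from left. Merged: [1]
Compare 3 vs 1: take 1 from right. Merged: [1, 1]
Compare 3 vs 3: take 3 from left. Merged: [1, 1, 3]
Compare 11 vs 3: take 3 from right. Merged: [1, 1, 3, 3]
Compare 11 vs 5: take 5 from right. Merged: [1, 1, 3, 3, 5]
Append remaining from left: [11]. Merged: [1, 1, 3, 3, 5, 11]

Final merged array: [1, 1, 3, 3, 5, 11]
Total comparisons: 5

The merged array is [1, 1, 3, 3, 5, 11], requiring 5 comparisons. The merge step runs in O(n) time where n is the total number of elements.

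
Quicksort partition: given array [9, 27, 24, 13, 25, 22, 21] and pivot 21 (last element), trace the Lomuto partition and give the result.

Lomuto partition with pivot = 21:

Initial array: [9, 27, 24, 13, 25, 22, 21]

arr[0]=9 <= 21: swap with position 0, array becomes [9, 27, 24, 13, 25, 22, 21]
arr[1]=27 > 21: no swap
arr[2]=24 > 21: no swap
arr[3]=13 <= 21: swap with position 1, array becomes [9, 13, 24, 27, 25, 22, 21]
arr[4]=25 > 21: no swap
arr[5]=22 > 21: no swap

Place pivot at position 2: [9, 13, 21, 27, 25, 22, 24]
Pivot position: 2

After partitioning with pivot 21, the array becomes [9, 13, 21, 27, 25, 22, 24]. The pivot is placed at index 2. All elements to the left of the pivot are <= 21, and all elements to the right are > 21.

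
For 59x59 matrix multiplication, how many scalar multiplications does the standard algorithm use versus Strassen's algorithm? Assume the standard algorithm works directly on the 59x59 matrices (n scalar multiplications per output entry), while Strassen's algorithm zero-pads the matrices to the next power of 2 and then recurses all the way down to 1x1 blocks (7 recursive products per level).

Matrix multiplication for 59x59 matrices:

Strassen's algorithm requires power-of-2 dimensions. Pad 59x59 to 64x64 (next power of 2).

Standard algorithm: 59^3 = 205379 multiplications
Strassen's algorithm: 7^(log2(64)) = 7^6 = 117649 multiplications
Savings: 205379 - 117649 = 87730 multiplications

Standard: 205379 multiplications (59^3). Strassen: 117649 multiplications (7^6, after padding to 64x64). Strassen reduces 8 recursive multiplications to 7 at each level.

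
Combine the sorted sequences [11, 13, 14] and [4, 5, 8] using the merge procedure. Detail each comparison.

Merging process:

Compare 11 vs 4: take 4 from right. Merged: [4]
Compare 11 vs 5: take 5 from right. Merged: [4, 5]
Compare 11 vs 8: take 8 from right. Merged: [4, 5, 8]
Append remaining from left: [11, 13, 14]. Merged: [4, 5, 8, 11, 13, 14]

Final merged array: [4, 5, 8, 11, 13, 14]
Total comparisons: 3

The merged array is [4, 5, 8, 11, 13, 14], requiring 3 comparisons. The merge step runs in O(n) time where n is the total number of elements.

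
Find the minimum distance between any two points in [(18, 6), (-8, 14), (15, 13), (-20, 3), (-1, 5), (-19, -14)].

Computing all pairwise distances among 6 points:

d((18, 6), (-8, 14)) = 27.2029
d((18, 6), (15, 13)) = 7.6158 <-- minimum
d((18, 6), (-20, 3)) = 38.1182
d((18, 6), (-1, 5)) = 19.0263
d((18, 6), (-19, -14)) = 42.0595
d((-8, 14), (15, 13)) = 23.0217
d((-8, 14), (-20, 3)) = 16.2788
d((-8, 14), (-1, 5)) = 11.4018
d((-8, 14), (-19, -14)) = 30.0832
d((15, 13), (-20, 3)) = 36.4005
d((15, 13), (-1, 5)) = 17.8885
d((15, 13), (-19, -14)) = 43.4166
d((-20, 3), (-1, 5)) = 19.105
d((-20, 3), (-19, -14)) = 17.0294
d((-1, 5), (-19, -14)) = 26.1725

Closest pair: (18, 6) and (15, 13) with distance 7.6158

The closest pair is (18, 6) and (15, 13) with Euclidean distance 7.6158. For 6 points, brute-force pairwise comparison is shown above. For large n, the divide-and-conquer algorithm (sort by x, recurse on halves, check the dividing strip) achieves O(n log n).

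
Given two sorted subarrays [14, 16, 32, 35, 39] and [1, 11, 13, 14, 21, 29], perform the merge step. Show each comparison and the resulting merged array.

Merging process:

Compare 14 vs 1: take 1 from right. Merged: [1]
Compare 14 vs 11: take 11 from right. Merged: [1, 11]
Compare 14 vs 13: take 13 from right. Merged: [1, 11, 13]
Compare 14 vs 14: take 14 from left. Merged: [1, 11, 13, 14]
Compare 16 vs 14: take 14 from right. Merged: [1, 11, 13, 14, 14]
Compare 16 vs 21: take 16 from left. Merged: [1, 11, 13, 14, 14, 16]
Compare 32 vs 21: take 21 from right. Merged: [1, 11, 13, 14, 14, 16, 21]
Compare 32 vs 29: take 29 from right. Merged: [1, 11, 13, 14, 14, 16, 21, 29]
Append remaining from left: [32, 35, 39]. Merged: [1, 11, 13, 14, 14, 16, 21, 29, 32, 35, 39]

Final merged array: [1, 11, 13, 14, 14, 16, 21, 29, 32, 35, 39]
Total comparisons: 8

The merged array is [1, 11, 13, 14, 14, 16, 21, 29, 32, 35, 39], requiring 8 comparisons. The merge step runs in O(n) time where n is the total number of elements.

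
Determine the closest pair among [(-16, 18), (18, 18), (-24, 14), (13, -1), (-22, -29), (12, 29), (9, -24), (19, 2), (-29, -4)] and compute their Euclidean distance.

Computing all pairwise distances among 9 points:

d((-16, 18), (18, 18)) = 34.0
d((-16, 18), (-24, 14)) = 8.9443
d((-16, 18), (13, -1)) = 34.6699
d((-16, 18), (-22, -29)) = 47.3814
d((-16, 18), (12, 29)) = 30.0832
d((-16, 18), (9, -24)) = 48.8774
d((-16, 18), (19, 2)) = 38.4838
d((-16, 18), (-29, -4)) = 25.5539
d((18, 18), (-24, 14)) = 42.19
d((18, 18), (13, -1)) = 19.6469
d((18, 18), (-22, -29)) = 61.7171
d((18, 18), (12, 29)) = 12.53
d((18, 18), (9, -24)) = 42.9535
d((18, 18), (19, 2)) = 16.0312
d((18, 18), (-29, -4)) = 51.8941
d((-24, 14), (13, -1)) = 39.9249
d((-24, 14), (-22, -29)) = 43.0465
d((-24, 14), (12, 29)) = 39.0
d((-24, 14), (9, -24)) = 50.3289
d((-24, 14), (19, 2)) = 44.643
d((-24, 14), (-29, -4)) = 18.6815
d((13, -1), (-22, -29)) = 44.8219
d((13, -1), (12, 29)) = 30.0167
d((13, -1), (9, -24)) = 23.3452
d((13, -1), (19, 2)) = 6.7082 <-- minimum
d((13, -1), (-29, -4)) = 42.107
d((-22, -29), (12, 29)) = 67.2309
d((-22, -29), (9, -24)) = 31.4006
d((-22, -29), (19, 2)) = 51.4004
d((-22, -29), (-29, -4)) = 25.9615
d((12, 29), (9, -24)) = 53.0848
d((12, 29), (19, 2)) = 27.8927
d((12, 29), (-29, -4)) = 52.6308
d((9, -24), (19, 2)) = 27.8568
d((9, -24), (-29, -4)) = 42.9418
d((19, 2), (-29, -4)) = 48.3735

Closest pair: (13, -1) and (19, 2) with distance 6.7082

The closest pair is (13, -1) and (19, 2) with Euclidean distance 6.7082. For 9 points, brute-force pairwise comparison is shown above. For large n, the divide-and-conquer algorithm (sort by x, recurse on halves, check the dividing strip) achieves O(n log n).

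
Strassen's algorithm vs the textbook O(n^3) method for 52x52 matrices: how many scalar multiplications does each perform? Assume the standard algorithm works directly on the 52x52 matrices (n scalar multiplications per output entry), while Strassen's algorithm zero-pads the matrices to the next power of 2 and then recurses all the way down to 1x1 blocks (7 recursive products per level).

Matrix multiplication for 52x52 matrices:

Strassen's algorithm requires power-of-2 dimensions. Pad 52x52 to 64x64 (next power of 2).

Standard algorithm: 52^3 = 140608 multiplications
Strassen's algorithm: 7^(log2(64)) = 7^6 = 117649 multiplications
Savings: 140608 - 117649 = 22959 multiplications

Standard: 140608 multiplications (52^3). Strassen: 117649 multiplications (7^6, after padding to 64x64). Strassen reduces 8 recursive multiplications to 7 at each level.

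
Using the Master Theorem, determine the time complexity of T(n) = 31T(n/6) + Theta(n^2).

Master Theorem for T(n) = 31T(n/6) + O(n^2):

a = 31, b = 6, c = 2
log_b(a) = log_6(31) = 1.9165

Case 3: c = 2 > log_6(31) = 1.9165
T(n) = O(n^2) = O(n^2)

For T(n) = 31T(n/6) + O(n^2): log_6(31) = 1.9165. This is Case 3 of the Master Theorem (c > log_b(a), work dominated by root), giving O(n^2).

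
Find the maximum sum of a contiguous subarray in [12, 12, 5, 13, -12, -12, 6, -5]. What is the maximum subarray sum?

Using Kadane's algorithm on [12, 12, 5, 13, -12, -12, 6, -5]:

Scanning through the array:
Position 1 (value 12): max_ending_here = 24, max_so_far = 24
Position 2 (value 5): max_ending_here = 29, max_so_far = 29
Position 3 (value 13): max_ending_here = 42, max_so_far = 42
Position 4 (value -12): max_ending_here = 30, max_so_far = 42
Position 5 (value -12): max_ending_here = 18, max_so_far = 42
Position 6 (value 6): max_ending_here = 24, max_so_far = 42
Position 7 (value -5): max_ending_here = 19, max_so_far = 42

Maximum subarray: [12, 12, 5, 13]
Maximum sum: 42

The maximum subarray is [12, 12, 5, 13] with sum 42. This subarray runs from index 0 to index 3.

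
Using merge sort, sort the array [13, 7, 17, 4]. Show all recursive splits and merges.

Merge sort trace:

Split: [13, 7, 17, 4] -> [13, 7] and [17, 4]
  Split: [13, 7] -> [13] and [7]
  Merge: [13] + [7] -> [7, 13]
  Split: [17, 4] -> [17] and [4]
  Merge: [17] + [4] -> [4, 17]
Merge: [7, 13] + [4, 17] -> [4, 7, 13, 17]

Final sorted array: [4, 7, 13, 17]

The merge sort proceeds by recursively splitting the array and merging sorted halves.
After all merges, the sorted array is [4, 7, 13, 17].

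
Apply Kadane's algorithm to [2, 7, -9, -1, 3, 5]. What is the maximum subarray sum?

Using Kadane's algorithm on [2, 7, -9, -1, 3, 5]:

Scanning through the array:
Position 1 (value 7): max_ending_here = 9, max_so_far = 9
Position 2 (value -9): max_ending_here = 0, max_so_far = 9
Position 3 (value -1): max_ending_here = -1, max_so_far = 9
Position 4 (value 3): max_ending_here = 3, max_so_far = 9
Position 5 (value 5): max_ending_here = 8, max_so_far = 9

Maximum subarray: [2, 7]
Maximum sum: 9

The maximum subarray is [2, 7] with sum 9. This subarray runs from index 0 to index 1.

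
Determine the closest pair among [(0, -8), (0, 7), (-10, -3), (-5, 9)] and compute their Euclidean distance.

Computing all pairwise distances among 4 points:

d((0, -8), (0, 7)) = 15.0
d((0, -8), (-10, -3)) = 11.1803
d((0, -8), (-5, 9)) = 17.72
d((0, 7), (-10, -3)) = 14.1421
d((0, 7), (-5, 9)) = 5.3852 <-- minimum
d((-10, -3), (-5, 9)) = 13.0

Closest pair: (0, 7) and (-5, 9) with distance 5.3852

The closest pair is (0, 7) and (-5, 9) with Euclidean distance 5.3852. For 4 points, brute-force pairwise comparison is shown above. For large n, the divide-and-conquer algorithm (sort by x, recurse on halves, check the dividing strip) achieves O(n log n).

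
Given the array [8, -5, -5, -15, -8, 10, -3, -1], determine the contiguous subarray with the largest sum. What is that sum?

Using Kadane's algorithm on [8, -5, -5, -15, -8, 10, -3, -1]:

Scanning through the array:
Position 1 (value -5): max_ending_here = 3, max_so_far = 8
Position 2 (value -5): max_ending_here = -2, max_so_far = 8
Position 3 (value -15): max_ending_here = -15, max_so_far = 8
Position 4 (value -8): max_ending_here = -8, max_so_far = 8
Position 5 (value 10): max_ending_here = 10, max_so_far = 10
Position 6 (value -3): max_ending_here = 7, max_so_far = 10
Position 7 (value -1): max_ending_here = 6, max_so_far = 10

Maximum subarray: [10]
Maximum sum: 10

The maximum subarray is [10] with sum 10. This subarray runs from index 5 to index 5.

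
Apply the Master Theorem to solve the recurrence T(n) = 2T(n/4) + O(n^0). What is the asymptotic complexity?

Master Theorem for T(n) = 2T(n/4) + O(n^0):

a = 2, b = 4, c = 0
log_b(a) = log_4(2) = 0.5000

Case 1: c = 0 < log_4(2) = 0.5000
T(n) = O(n^(log_4 2)) = O(sqrt(n))

For T(n) = 2T(n/4) + O(n^0): log_4(2) = 0.5000. This is Case 1 of the Master Theorem (c < log_b(a), work dominated by leaves), giving O(sqrt(n)).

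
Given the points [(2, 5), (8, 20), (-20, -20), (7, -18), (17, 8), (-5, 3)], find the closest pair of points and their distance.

Computing all pairwise distances among 6 points:

d((2, 5), (8, 20)) = 16.1555
d((2, 5), (-20, -20)) = 33.3017
d((2, 5), (7, -18)) = 23.5372
d((2, 5), (17, 8)) = 15.2971
d((2, 5), (-5, 3)) = 7.2801 <-- minimum
d((8, 20), (-20, -20)) = 48.8262
d((8, 20), (7, -18)) = 38.0132
d((8, 20), (17, 8)) = 15.0
d((8, 20), (-5, 3)) = 21.4009
d((-20, -20), (7, -18)) = 27.074
d((-20, -20), (17, 8)) = 46.4004
d((-20, -20), (-5, 3)) = 27.4591
d((7, -18), (17, 8)) = 27.8568
d((7, -18), (-5, 3)) = 24.1868
d((17, 8), (-5, 3)) = 22.561

Closest pair: (2, 5) and (-5, 3) with distance 7.2801

The closest pair is (2, 5) and (-5, 3) with Euclidean distance 7.2801. For 6 points, brute-force pairwise comparison is shown above. For large n, the divide-and-conquer algorithm (sort by x, recurse on halves, check the dividing strip) achieves O(n log n).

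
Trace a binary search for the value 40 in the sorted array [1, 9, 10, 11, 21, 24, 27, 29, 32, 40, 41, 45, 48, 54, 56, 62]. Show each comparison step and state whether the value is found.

Binary search for 40 in [1, 9, 10, 11, 21, 24, 27, 29, 32, 40, 41, 45, 48, 54, 56, 62]:

lo=0, hi=15, mid=7, arr[mid]=29 -> 29 < 40, search right half
lo=8, hi=15, mid=11, arr[mid]=45 -> 45 > 40, search left half
lo=8, hi=10, mid=9, arr[mid]=40 -> Found target at index 9!

Binary search finds 40 at index 9 after 3 comparisons. The search repeatedly halves the search space by comparing with the middle element.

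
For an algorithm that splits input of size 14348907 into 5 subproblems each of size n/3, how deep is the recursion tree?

For divide and conquer with division factor 3:

Problem sizes at each level:
Level 0: 14348907
Level 1: 4782969
Level 2: 1594323
Level 3: 531441
Level 4: 177147
Level 5: 59049
Level 6: 19683
Level 7: 6561
Level 8: 2187
Level 9: 729
Level 10: 243
Level 11: 81
Level 12: 27
Level 13: 9
Level 14: 3
Level 15: 1

The root is level 0 and the size-1 base case is level 15 (the tree spans levels 0 through 15, i.e. 16 levels counting the root), so the depth is the number of divisions: log_3(14348907) = 15

The recursion tree depth is log_3(14348907) = 15. At each level, the problem size is divided by 3, so it takes 15 divisions to reduce to a base case of size 1. The algorithm makes 5 recursive calls at each level.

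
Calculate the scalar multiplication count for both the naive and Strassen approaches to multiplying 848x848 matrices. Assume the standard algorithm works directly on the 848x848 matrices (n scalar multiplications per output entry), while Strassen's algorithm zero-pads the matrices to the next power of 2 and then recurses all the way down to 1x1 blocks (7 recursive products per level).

Matrix multiplication for 848x848 matrices:

Strassen's algorithm requires power-of-2 dimensions. Pad 848x848 to 1024x1024 (next power of 2).

Standard algorithm: 848^3 = 609800192 multiplications
Strassen's algorithm: 7^(log2(1024)) = 7^10 = 282475249 multiplications
Savings: 609800192 - 282475249 = 327324943 multiplications

Standard: 609800192 multiplications (848^3). Strassen: 282475249 multiplications (7^10, after padding to 1024x1024). Strassen reduces 8 recursive multiplications to 7 at each level.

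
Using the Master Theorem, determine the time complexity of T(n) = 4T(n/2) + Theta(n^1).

Master Theorem for T(n) = 4T(n/2) + O(n^1):

a = 4, b = 2, c = 1
log_b(a) = log_2(4) = 2.0000

Case 1: c = 1 < log_2(4) = 2.0000
T(n) = O(n^(log_2 4)) = O(n^2)

For T(n) = 4T(n/2) + O(n^1): log_2(4) = 2.0000. This is Case 1 of the Master Theorem (c < log_b(a), work dominated by leaves), giving O(n^2).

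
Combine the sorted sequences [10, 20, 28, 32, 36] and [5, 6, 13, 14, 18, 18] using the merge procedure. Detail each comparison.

Merging process:

Compare 10 vs 5: take 5 from right. Merged: [5]
Compare 10 vs 6: take 6 from right. Merged: [5, 6]
Compare 10 vs 13: take 10 from left. Merged: [5, 6, 10]
Compare 20 vs 13: take 13 from right. Merged: [5, 6, 10, 13]
Compare 20 vs 14: take 14 from right. Merged: [5, 6, 10, 13, 14]
Compare 20 vs 18: take 18 from right. Merged: [5, 6, 10, 13, 14, 18]
Compare 20 vs 18: take 18 from right. Merged: [5, 6, 10, 13, 14, 18, 18]
Append remaining from left: [20, 28, 32, 36]. Merged: [5, 6, 10, 13, 14, 18, 18, 20, 28, 32, 36]

Final merged array: [5, 6, 10, 13, 14, 18, 18, 20, 28, 32, 36]
Total comparisons: 7

The merged array is [5, 6, 10, 13, 14, 18, 18, 20, 28, 32, 36], requiring 7 comparisons. The merge step runs in O(n) time where n is the total number of elements.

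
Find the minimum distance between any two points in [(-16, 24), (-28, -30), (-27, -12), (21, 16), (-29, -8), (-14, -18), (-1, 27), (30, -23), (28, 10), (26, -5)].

Computing all pairwise distances among 10 points:

d((-16, 24), (-28, -30)) = 55.3173
d((-16, 24), (-27, -12)) = 37.6431
d((-16, 24), (21, 16)) = 37.855
d((-16, 24), (-29, -8)) = 34.5398
d((-16, 24), (-14, -18)) = 42.0476
d((-16, 24), (-1, 27)) = 15.2971
d((-16, 24), (30, -23)) = 65.7647
d((-16, 24), (28, 10)) = 46.1736
d((-16, 24), (26, -5)) = 51.0392
d((-28, -30), (-27, -12)) = 18.0278
d((-28, -30), (21, 16)) = 67.2086
d((-28, -30), (-29, -8)) = 22.0227
d((-28, -30), (-14, -18)) = 18.4391
d((-28, -30), (-1, 27)) = 63.0714
d((-28, -30), (30, -23)) = 58.4209
d((-28, -30), (28, 10)) = 68.8186
d((-28, -30), (26, -5)) = 59.5063
d((-27, -12), (21, 16)) = 55.5698
d((-27, -12), (-29, -8)) = 4.4721 <-- minimum
d((-27, -12), (-14, -18)) = 14.3178
d((-27, -12), (-1, 27)) = 46.8722
d((-27, -12), (30, -23)) = 58.0517
d((-27, -12), (28, 10)) = 59.2368
d((-27, -12), (26, -5)) = 53.4603
d((21, 16), (-29, -8)) = 55.4617
d((21, 16), (-14, -18)) = 48.7955
d((21, 16), (-1, 27)) = 24.5967
d((21, 16), (30, -23)) = 40.025
d((21, 16), (28, 10)) = 9.2195
d((21, 16), (26, -5)) = 21.587
d((-29, -8), (-14, -18)) = 18.0278
d((-29, -8), (-1, 27)) = 44.8219
d((-29, -8), (30, -23)) = 60.8769
d((-29, -8), (28, 10)) = 59.7746
d((-29, -8), (26, -5)) = 55.0818
d((-14, -18), (-1, 27)) = 46.8402
d((-14, -18), (30, -23)) = 44.2832
d((-14, -18), (28, 10)) = 50.4777
d((-14, -18), (26, -5)) = 42.0595
d((-1, 27), (30, -23)) = 58.8303
d((-1, 27), (28, 10)) = 33.6155
d((-1, 27), (26, -5)) = 41.8688
d((30, -23), (28, 10)) = 33.0606
d((30, -23), (26, -5)) = 18.4391
d((28, 10), (26, -5)) = 15.1327

Closest pair: (-27, -12) and (-29, -8) with distance 4.4721

The closest pair is (-27, -12) and (-29, -8) with Euclidean distance 4.4721. For 10 points, brute-force pairwise comparison is shown above. For large n, the divide-and-conquer algorithm (sort by x, recurse on halves, check the dividing strip) achieves O(n log n).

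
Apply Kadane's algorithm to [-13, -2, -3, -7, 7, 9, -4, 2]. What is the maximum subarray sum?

Using Kadane's algorithm on [-13, -2, -3, -7, 7, 9, -4, 2]:

Scanning through the array:
Position 1 (value -2): max_ending_here = -2, max_so_far = -2
Position 2 (value -3): max_ending_here = -3, max_so_far = -2
Position 3 (value -7): max_ending_here = -7, max_so_far = -2
Position 4 (value 7): max_ending_here = 7, max_so_far = 7
Position 5 (value 9): max_ending_here = 16, max_so_far = 16
Position 6 (value -4): max_ending_here = 12, max_so_far = 16
Position 7 (value 2): max_ending_here = 14, max_so_far = 16

Maximum subarray: [7, 9]
Maximum sum: 16

The maximum subarray is [7, 9] with sum 16. This subarray runs from index 4 to index 5.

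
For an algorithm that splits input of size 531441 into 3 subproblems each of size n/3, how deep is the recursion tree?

For divide and conquer with division factor 3:

Problem sizes at each level:
Level 0: 531441
Level 1: 177147
Level 2: 59049
Level 3: 19683
Level 4: 6561
Level 5: 2187
Level 6: 729
Level 7: 243
Level 8: 81
Level 9: 27
Level 10: 9
Level 11: 3
Level 12: 1

The root is level 0 and the size-1 base case is level 12 (the tree spans levels 0 through 12, i.e. 13 levels counting the root), so the depth is the number of divisions: log_3(531441) = 12

The recursion tree depth is log_3(531441) = 12. At each level, the problem size is divided by 3, so it takes 12 divisions to reduce to a base case of size 1. The algorithm makes 3 recursive calls at each level.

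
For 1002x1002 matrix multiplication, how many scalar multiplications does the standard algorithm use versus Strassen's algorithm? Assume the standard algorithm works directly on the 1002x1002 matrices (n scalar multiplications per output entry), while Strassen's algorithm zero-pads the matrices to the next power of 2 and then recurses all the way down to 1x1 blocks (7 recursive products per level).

Matrix multiplication for 1002x1002 matrices:

Strassen's algorithm requires power-of-2 dimensions. Pad 1002x1002 to 1024x1024 (next power of 2).

Standard algorithm: 1002^3 = 1006012008 multiplications
Strassen's algorithm: 7^(log2(1024)) = 7^10 = 282475249 multiplications
Savings: 1006012008 - 282475249 = 723536759 multiplications

Standard: 1006012008 multiplications (1002^3). Strassen: 282475249 multiplications (7^10, after padding to 1024x1024). Strassen reduces 8 recursive multiplications to 7 at each level.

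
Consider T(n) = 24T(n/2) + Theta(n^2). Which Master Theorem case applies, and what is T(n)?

Master Theorem for T(n) = 24T(n/2) + O(n^2):

a = 24, b = 2, c = 2
log_b(a) = log_2(24) = 4.5850

Case 1: c = 2 < log_2(24) = 4.5850
T(n) = O(n^(log_2 24))

For T(n) = 24T(n/2) + O(n^2): log_2(24) = 4.5850. This is Case 1 of the Master Theorem (c < log_b(a), work dominated by leaves), giving O(n^(log_2 24)).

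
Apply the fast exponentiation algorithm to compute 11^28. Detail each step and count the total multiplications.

Computing 11^28 by squaring (build up from 11^1; each line after the first costs one multiplication):

11^1 = 11
11^2 = (11^1)^2 = 11^2 = 121
11^3 = 11 * 11^2 = 11 * 121 = 1331
11^6 = (11^3)^2 = 1331^2 = 1771561
11^7 = 11 * 11^6 = 11 * 1771561 = 19487171
11^14 = (11^7)^2 = 19487171^2 = 379749833583241
11^28 = (11^14)^2 = 379749833583241^2 = 144209936106499234037676064081

Result: 144209936106499234037676064081
Multiplications needed: 6 (6 lines after 11^1)

11^28 = 144209936106499234037676064081. Using exponentiation by squaring, this requires 6 multiplications. The key idea: if the exponent is even, square the half-power; if odd, multiply by the base once.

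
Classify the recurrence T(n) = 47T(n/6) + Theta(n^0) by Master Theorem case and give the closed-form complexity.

Master Theorem for T(n) = 47T(n/6) + O(n^0):

a = 47, b = 6, c = 0
log_b(a) = log_6(47) = 2.1488

Case 1: c = 0 < log_6(47) = 2.1488
T(n) = O(n^(log_6 47))

For T(n) = 47T(n/6) + O(n^0): log_6(47) = 2.1488. This is Case 1 of the Master Theorem (c < log_b(a), work dominated by leaves), giving O(n^(log_6 47)).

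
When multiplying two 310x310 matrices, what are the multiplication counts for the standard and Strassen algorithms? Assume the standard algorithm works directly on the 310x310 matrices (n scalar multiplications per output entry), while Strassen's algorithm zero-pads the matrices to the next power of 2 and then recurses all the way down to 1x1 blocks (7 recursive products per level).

Matrix multiplication for 310x310 matrices:

Strassen's algorithm requires power-of-2 dimensions. Pad 310x310 to 512x512 (next power of 2).

Standard algorithm: 310^3 = 29791000 multiplications
Strassen's algorithm: 7^(log2(512)) = 7^9 = 40353607 multiplications
Difference: 29791000 - 40353607 = -10562607 (Strassen uses MORE here due to padding overhead — for small or just-over-power-of-2 n, padding can outweigh the per-level savings)

Standard: 29791000 multiplications (310^3). Strassen: 40353607 multiplications (7^9, after padding to 512x512). Strassen reduces 8 recursive multiplications to 7 at each level.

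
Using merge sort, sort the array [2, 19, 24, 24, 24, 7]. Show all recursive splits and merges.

Merge sort trace:

Split: [2, 19, 24, 24, 24, 7] -> [2, 19, 24] and [24, 24, 7]
  Split: [2, 19, 24] -> [2] and [19, 24]
    Split: [19, 24] -> [19] and [24]
    Merge: [19] + [24] -> [19, 24]
  Merge: [2] + [19, 24] -> [2, 19, 24]
  Split: [24, 24, 7] -> [24] and [24, 7]
    Split: [24, 7] -> [24] and [7]
    Merge: [24] + [7] -> [7, 24]
  Merge: [24] + [7, 24] -> [7, 24, 24]
Merge: [2, 19, 24] + [7, 24, 24] -> [2, 7, 19, 24, 24, 24]

Final sorted array: [2, 7, 19, 24, 24, 24]

The merge sort proceeds by recursively splitting the array and merging sorted halves.
After all merges, the sorted array is [2, 7, 19, 24, 24, 24].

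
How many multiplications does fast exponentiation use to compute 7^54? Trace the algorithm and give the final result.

Computing 7^54 by squaring (build up from 7^1; each line after the first costs one multiplication):

7^1 = 7
7^2 = (7^1)^2 = 7^2 = 49
7^3 = 7 * 7^2 = 7 * 49 = 343
7^6 = (7^3)^2 = 343^2 = 117649
7^12 = (7^6)^2 = 117649^2 = 13841287201
7^13 = 7 * 7^12 = 7 * 13841287201 = 96889010407
7^26 = (7^13)^2 = 96889010407^2 = 9387480337647754305649
7^27 = 7 * 7^26 = 7 * 9387480337647754305649 = 65712362363534280139543
7^54 = (7^27)^2 = 65712362363534280139543^2 = 4318114567396436564035293097707728087552248849

Result: 4318114567396436564035293097707728087552248849
Multiplications needed: 8 (8 lines after 7^1)

7^54 = 4318114567396436564035293097707728087552248849. Using exponentiation by squaring, this requires 8 multiplications. The key idea: if the exponent is even, square the half-power; if odd, multiply by the base once.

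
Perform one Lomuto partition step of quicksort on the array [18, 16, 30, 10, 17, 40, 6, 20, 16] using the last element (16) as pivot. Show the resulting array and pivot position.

Lomuto partition with pivot = 16:

Initial array: [18, 16, 30, 10, 17, 40, 6, 20, 16]

arr[0]=18 > 16: no swap
arr[1]=16 <= 16: swap with position 0, array becomes [16, 18, 30, 10, 17, 40, 6, 20, 16]
arr[2]=30 > 16: no swap
arr[3]=10 <= 16: swap with position 1, array becomes [16, 10, 30, 18, 17, 40, 6, 20, 16]
arr[4]=17 > 16: no swap
arr[5]=40 > 16: no swap
arr[6]=6 <= 16: swap with position 2, array becomes [16, 10, 6, 18, 17, 40, 30, 20, 16]
arr[7]=20 > 16: no swap

Place pivot at position 3: [16, 10, 6, 16, 17, 40, 30, 20, 18]
Pivot position: 3

After partitioning with pivot 16, the array becomes [16, 10, 6, 16, 17, 40, 30, 20, 18]. The pivot is placed at index 3. All elements to the left of the pivot are <= 16, and all elements to the right are > 16.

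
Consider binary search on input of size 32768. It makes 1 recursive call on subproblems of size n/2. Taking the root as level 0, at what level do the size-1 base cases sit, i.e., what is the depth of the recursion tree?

For divide and conquer with division factor 2:

Problem sizes at each level:
Level 0: 32768
Level 1: 16384
Level 2: 8192
Level 3: 4096
Level 4: 2048
Level 5: 1024
Level 6: 512
Level 7: 256
Level 8: 128
Level 9: 64
Level 10: 32
Level 11: 16
Level 12: 8
Level 13: 4
Level 14: 2
Level 15: 1

The root is level 0 and the size-1 base case is level 15 (the tree spans levels 0 through 15, i.e. 16 levels counting the root), so the depth is the number of divisions: log_2(32768) = 15

The recursion tree depth is log_2(32768) = 15. At each level, the problem size is divided by 2, so it takes 15 divisions to reduce to a base case of size 1. The algorithm makes 1 recursive call at each level.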